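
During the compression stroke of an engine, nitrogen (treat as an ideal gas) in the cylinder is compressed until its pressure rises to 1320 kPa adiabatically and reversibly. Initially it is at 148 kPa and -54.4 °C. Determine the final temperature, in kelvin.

T₂ ≈ 409 K

Along an adiabat T P^((1−γ)/γ) is constant, so T₂ = T₁ (P₂/P₁)^((γ−1)/γ).
For a diatomic ideal gas γ = 7/5, so (γ−1)/γ = 2/7.
T₁ = -54.4 °C = 218.7 K.
T₂ = 218.7 × (1320/148)^(2/7) = 408.8 K.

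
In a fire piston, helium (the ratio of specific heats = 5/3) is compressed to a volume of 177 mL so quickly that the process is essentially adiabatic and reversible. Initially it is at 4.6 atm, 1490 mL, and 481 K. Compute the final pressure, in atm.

Since PV^γ is constant along a reversible adiabat, P₂ = P₁ (V₁/V₂)^γ.
P₂ = 4.6 × (1490/177)^(5/3) = 160.2 atm.

P₂ ≈ 160 atm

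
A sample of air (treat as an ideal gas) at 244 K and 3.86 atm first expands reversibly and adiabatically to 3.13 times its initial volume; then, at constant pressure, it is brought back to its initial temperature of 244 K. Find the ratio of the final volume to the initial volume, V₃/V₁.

V₃/V₁ ≈ 4.94

For a diatomic ideal gas γ = 7/5.
Adiabatic step: V₂/V₁ = 3.13; T₂ = T₁·(1/3.13)^(2/5) = 154.6 K.
Isobaric step: V₃/V₂ = T₃/T₂ = 244/154.6.
V₃/V₁ = (V₂/V₁)(V₃/V₂) = 3.13 × (244/154.6) = 4.94.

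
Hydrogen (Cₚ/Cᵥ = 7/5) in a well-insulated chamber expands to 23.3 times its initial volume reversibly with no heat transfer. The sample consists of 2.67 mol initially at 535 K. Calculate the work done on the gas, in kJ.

Adiabatic: T₁V₁^(γ−1) = T₂V₂^(γ−1) ⇒ T₂ = T₁ (V₁/V₂)^(γ−1).
T₂ = 535 × (1/23.3)^(2/5) = 151.8 K.
Q = 0, so ΔU = W_on_gas = nCᵥΔT with Cᵥ = R/(γ−1) = 20.79 J/(mol·K).
ΔU = 2.67 × 20.79 × (151.8 − 535) = -21260 J.

W ≈ -21.3 kJ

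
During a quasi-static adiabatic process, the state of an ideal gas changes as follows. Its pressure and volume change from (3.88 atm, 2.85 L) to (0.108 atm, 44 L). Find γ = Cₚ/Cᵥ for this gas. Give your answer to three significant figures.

γ ≈ 1.31

PV^γ = const ⇒ γ = ln(P₂/P₁) / ln(V₁/V₂).
γ = ln(0.108/3.88) / ln(2.85/44) = 1.309.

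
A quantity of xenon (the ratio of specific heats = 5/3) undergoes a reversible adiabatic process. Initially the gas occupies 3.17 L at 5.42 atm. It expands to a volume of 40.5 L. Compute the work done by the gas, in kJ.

P₂ = P₁(V₁/V₂)^γ = 5.42×(3.17/40.5)^(5/3) = 0.07763 atm.
For a reversible adiabat, W_by_gas = (P₁V₁ − P₂V₂)/(γ−1).
W_by = (549200×0.00317 − 7865×0.0405) / (2/3) = 2134 J.

W ≈ 2.13 kJ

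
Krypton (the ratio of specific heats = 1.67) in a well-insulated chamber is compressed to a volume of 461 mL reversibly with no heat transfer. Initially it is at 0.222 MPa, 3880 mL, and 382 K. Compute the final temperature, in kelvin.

T₂ ≈ 1590 K

Adiabatic: T₁V₁^(γ−1) = T₂V₂^(γ−1) ⇒ T₂ = T₁ (V₁/V₂)^(γ−1).
T₂ = 382 × (3880/461)^(0.67) = 1592 K.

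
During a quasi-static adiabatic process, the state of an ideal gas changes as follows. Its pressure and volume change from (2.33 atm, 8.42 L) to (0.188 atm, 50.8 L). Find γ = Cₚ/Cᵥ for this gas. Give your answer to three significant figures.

γ ≈ 1.40

PV^γ = const ⇒ γ = ln(P₂/P₁) / ln(V₁/V₂).
γ = ln(0.188/2.33) / ln(8.42/50.8) = 1.401.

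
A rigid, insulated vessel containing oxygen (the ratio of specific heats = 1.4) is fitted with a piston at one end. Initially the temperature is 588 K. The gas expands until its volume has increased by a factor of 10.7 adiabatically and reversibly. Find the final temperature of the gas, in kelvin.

For a reversible adiabat TV^(γ−1) is constant, so T₂ = T₁ (V₁/V₂)^(γ−1).
T₂ = 588 × (1/10.7)^(0.4) = 227.8 K.

T₂ ≈ 228 K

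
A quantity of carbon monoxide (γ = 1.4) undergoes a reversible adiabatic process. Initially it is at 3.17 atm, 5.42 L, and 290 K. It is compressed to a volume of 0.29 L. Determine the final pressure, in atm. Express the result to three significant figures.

Since PV^γ is constant along a reversible adiabat, P₂ = P₁ (V₁/V₂)^γ.
P₂ = 3.17 × (5.42/0.29)^(1.4) = 191.1 atm.

P₂ ≈ 191 atm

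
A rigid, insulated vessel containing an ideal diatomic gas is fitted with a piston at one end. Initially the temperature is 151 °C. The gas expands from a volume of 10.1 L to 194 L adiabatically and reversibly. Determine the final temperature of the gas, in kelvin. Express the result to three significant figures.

Adiabatic: T₁V₁^(γ−1) = T₂V₂^(γ−1) ⇒ T₂ = T₁ (V₁/V₂)^(γ−1).
For a diatomic ideal gas γ = 7/5, so γ−1 = 2/5.
T₁ = 151 °C = 424.1 K.
T₂ = 424.1 × (10.1/194)^(2/5) = 130.1 K.

T₂ ≈ 130 K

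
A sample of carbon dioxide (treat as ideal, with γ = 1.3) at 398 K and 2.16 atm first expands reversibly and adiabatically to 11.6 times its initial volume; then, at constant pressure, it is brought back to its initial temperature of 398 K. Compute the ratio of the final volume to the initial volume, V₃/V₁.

Adiabatic step: V₂/V₁ = 11.6; T₂ = T₁·(1/11.6)^(0.3) = 190.8 K.
Isobaric step: V₃/V₂ = T₃/T₂ = 398/190.8.
V₃/V₁ = (V₂/V₁)(V₃/V₂) = 11.6 × (398/190.8) = 24.2.

V₃/V₁ ≈ 24.2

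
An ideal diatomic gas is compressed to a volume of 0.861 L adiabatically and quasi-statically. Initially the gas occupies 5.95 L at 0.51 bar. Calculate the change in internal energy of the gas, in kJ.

γ = 7/5 for a diatomic ideal gas.
P₂ = P₁(V₁/V₂)^γ = 0.51×(5.95/0.861)^(7/5) = 7.636 bar.
For a reversible adiabat, W_by_gas = (P₁V₁ − P₂V₂)/(γ−1).
W_by = (51000×0.00595 − 763600×0.000861) / (2/5) = -885.1 J.
Q = 0 ⇒ ΔU = −W_by = 885.1 J.

ΔU ≈ 0.885 kJ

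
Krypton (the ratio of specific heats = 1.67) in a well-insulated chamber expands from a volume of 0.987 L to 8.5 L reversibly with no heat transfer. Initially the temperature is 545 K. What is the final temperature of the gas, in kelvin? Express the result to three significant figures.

T₂ ≈ 129 K

For a reversible adiabat TV^(γ−1) is constant, so T₂ = T₁ (V₁/V₂)^(γ−1).
T₂ = 545 × (0.987/8.5)^(0.67) = 128.8 K.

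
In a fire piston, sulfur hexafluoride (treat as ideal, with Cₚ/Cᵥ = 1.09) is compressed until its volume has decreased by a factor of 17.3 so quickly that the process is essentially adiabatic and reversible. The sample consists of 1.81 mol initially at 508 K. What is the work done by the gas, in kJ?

For a reversible adiabat TV^(γ−1) is constant, so T₂ = T₁ (V₁/V₂)^(γ−1).
T₂ = 508 × 17.3^(0.09) = 656.6 K.
Q = 0, so ΔU = W_on_gas = nCᵥΔT with Cᵥ = R/(γ−1) = 92.38 J/(mol·K).
ΔU = 1.81 × 92.38 × (656.6 − 508) = 24840 J.
Work done by the gas = −ΔU = -24840 J.

W ≈ -24.8 kJ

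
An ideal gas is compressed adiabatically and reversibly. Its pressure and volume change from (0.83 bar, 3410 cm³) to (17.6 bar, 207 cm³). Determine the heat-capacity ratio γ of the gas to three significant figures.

PV^γ = const ⇒ γ = ln(P₂/P₁) / ln(V₁/V₂).
γ = ln(17.6/0.83) / ln(3410/207) = 1.09.

γ ≈ 1.09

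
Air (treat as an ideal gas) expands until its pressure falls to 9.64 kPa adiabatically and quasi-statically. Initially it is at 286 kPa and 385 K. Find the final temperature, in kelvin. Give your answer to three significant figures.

Along an adiabat T P^((1−γ)/γ) is constant, so T₂ = T₁ (P₂/P₁)^((γ−1)/γ).
For a diatomic ideal gas γ = 7/5, so (γ−1)/γ = 2/7.
T₂ = 385 × (9.64/286)^(2/7) = 146.2 K.

T₂ ≈ 146 K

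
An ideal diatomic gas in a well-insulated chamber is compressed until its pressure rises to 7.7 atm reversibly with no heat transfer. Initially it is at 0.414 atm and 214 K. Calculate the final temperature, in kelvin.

T₂ ≈ 493 K

Adiabatic: T₂/T₁ = (P₂/P₁)^((γ−1)/γ).
For a diatomic ideal gas γ = 7/5, so (γ−1)/γ = 2/7.
T₂ = 214 × (7.7/0.414)^(2/7) = 493.3 K.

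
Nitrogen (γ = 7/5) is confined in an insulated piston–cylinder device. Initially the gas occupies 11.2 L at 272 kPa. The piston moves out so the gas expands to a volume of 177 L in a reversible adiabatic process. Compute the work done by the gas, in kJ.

P₂ = P₁(V₁/V₂)^γ = 272×(11.2/177)^(7/5) = 5.706 kPa.
For a reversible adiabat, W_by_gas = (P₁V₁ − P₂V₂)/(γ−1).
W_by = (272000×0.0112 − 5706×0.177) / (2/5) = 5091 J.

W ≈ 5.09 kJ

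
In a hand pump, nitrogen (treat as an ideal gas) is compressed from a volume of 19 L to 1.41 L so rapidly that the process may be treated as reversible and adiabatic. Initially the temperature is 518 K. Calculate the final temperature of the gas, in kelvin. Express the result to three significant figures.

Adiabatic: T₁V₁^(γ−1) = T₂V₂^(γ−1) ⇒ T₂ = T₁ (V₁/V₂)^(γ−1).
For a diatomic ideal gas γ = 7/5, so γ−1 = 2/5.
T₂ = 518 × (19/1.41)^(2/5) = 1466 K.

T₂ ≈ 1470 K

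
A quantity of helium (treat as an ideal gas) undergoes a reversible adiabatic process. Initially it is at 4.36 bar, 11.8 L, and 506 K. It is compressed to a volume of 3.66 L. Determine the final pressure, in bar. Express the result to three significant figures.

Since PV^γ is constant along a reversible adiabat, P₂ = P₁ (V₁/V₂)^γ.
γ = 5/3 for a monatomic ideal gas.
P₂ = 4.36 × (11.8/3.66)^(5/3) = 30.68 bar.

P₂ ≈ 30.7 bar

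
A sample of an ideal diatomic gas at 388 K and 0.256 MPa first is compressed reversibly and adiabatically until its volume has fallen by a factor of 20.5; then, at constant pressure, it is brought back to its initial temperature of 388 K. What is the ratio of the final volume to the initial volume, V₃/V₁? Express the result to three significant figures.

V₃/V₁ ≈ 0.0146

For a diatomic ideal gas γ = 7/5.
Adiabatic step: V₂/V₁ = 0.04878; T₂ = T₁·20.5^(2/5) = 1299 K.
Isobaric step: V₃/V₂ = T₃/T₂ = 388/1299.
V₃/V₁ = (V₂/V₁)(V₃/V₂) = 0.04878 × (388/1299) = 0.01457.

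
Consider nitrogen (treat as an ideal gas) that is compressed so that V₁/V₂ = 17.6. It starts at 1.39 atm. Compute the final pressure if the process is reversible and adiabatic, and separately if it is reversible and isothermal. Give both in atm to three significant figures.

For a diatomic ideal gas γ = 7/5.
Isothermal: P₂ = P₁(V₁/V₂) = 1.39×17.6 = 24.46 atm.
Adiabatic: P₂ = P₁(V₁/V₂)^γ = 1.39×17.6^(7/5) = 77.04 atm.

adiabatic: 77.0 atm; isothermal: 24.5 atm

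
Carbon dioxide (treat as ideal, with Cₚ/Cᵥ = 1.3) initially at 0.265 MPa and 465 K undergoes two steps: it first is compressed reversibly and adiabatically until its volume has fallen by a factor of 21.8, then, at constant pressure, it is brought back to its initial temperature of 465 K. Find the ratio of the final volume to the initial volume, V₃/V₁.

Adiabatic step: V₂/V₁ = 0.04587; T₂ = T₁·21.8^(0.3) = 1172 K.
Isobaric step: V₃/V₂ = T₃/T₂ = 465/1172.
V₃/V₁ = (V₂/V₁)(V₃/V₂) = 0.04587 × (465/1172) = 0.0182.

V₃/V₁ ≈ 0.0182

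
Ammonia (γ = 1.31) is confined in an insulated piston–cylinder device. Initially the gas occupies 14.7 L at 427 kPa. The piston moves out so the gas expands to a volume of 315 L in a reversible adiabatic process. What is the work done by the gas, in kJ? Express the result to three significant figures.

W ≈ 12.4 kJ

P₂ = P₁(V₁/V₂)^γ = 427×(14.7/315)^(1.31) = 7.706 kPa.
For a reversible adiabat, W_by_gas = (P₁V₁ − P₂V₂)/(γ−1).
W_by = (427000×0.0147 − 7706×0.315) / (0.31) = 12420 J.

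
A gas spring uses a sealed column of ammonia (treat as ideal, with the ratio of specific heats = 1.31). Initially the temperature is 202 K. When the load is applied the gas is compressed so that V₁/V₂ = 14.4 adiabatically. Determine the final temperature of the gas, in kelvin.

T₂ ≈ 462 K

For a reversible adiabat TV^(γ−1) is constant, so T₂ = T₁ (V₁/V₂)^(γ−1).
T₂ = 202 × 14.4^(0.31) = 461.8 K.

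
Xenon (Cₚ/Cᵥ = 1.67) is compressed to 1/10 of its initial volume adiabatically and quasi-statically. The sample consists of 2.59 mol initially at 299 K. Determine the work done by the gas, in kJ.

W ≈ -35.3 kJ

For a reversible adiabat TV^(γ−1) is constant, so T₂ = T₁ (V₁/V₂)^(γ−1).
T₂ = 299 × 10^(0.67) = 1399 K.
Q = 0, so ΔU = W_on_gas = nCᵥΔT with Cᵥ = R/(γ−1) = 12.41 J/(mol·K).
ΔU = 2.59 × 12.41 × (1399 − 299) = 35340 J.
Work done by the gas = −ΔU = -35340 J.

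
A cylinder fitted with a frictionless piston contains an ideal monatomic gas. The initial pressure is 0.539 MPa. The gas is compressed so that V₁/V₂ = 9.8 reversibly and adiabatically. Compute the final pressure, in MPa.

P₂ ≈ 24.2 MPa

Adiabatic: P₁V₁^γ = P₂V₂^γ ⇒ P₂ = P₁ (V₁/V₂)^γ.
For a monatomic ideal gas γ = 5/3.
P₂ = 0.539 × 9.8^(5/3) = 24.19 MPa.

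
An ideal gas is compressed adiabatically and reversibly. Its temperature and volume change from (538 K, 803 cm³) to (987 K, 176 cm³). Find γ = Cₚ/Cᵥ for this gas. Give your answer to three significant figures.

TV^(γ−1) = const ⇒ γ − 1 = ln(T₂/T₁) / ln(V₁/V₂).
γ = 1 + ln(987/538) / ln(803/176) = 1.4.

γ ≈ 1.40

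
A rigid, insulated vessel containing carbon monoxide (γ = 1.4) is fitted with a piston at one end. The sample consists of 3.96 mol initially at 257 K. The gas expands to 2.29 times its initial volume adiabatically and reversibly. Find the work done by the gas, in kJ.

W ≈ 5.97 kJ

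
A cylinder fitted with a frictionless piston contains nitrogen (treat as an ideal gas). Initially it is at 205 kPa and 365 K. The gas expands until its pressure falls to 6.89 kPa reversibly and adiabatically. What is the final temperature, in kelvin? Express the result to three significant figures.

T₂ ≈ 138 K

Adiabatic: T₂/T₁ = (P₂/P₁)^((γ−1)/γ).
For a diatomic ideal gas γ = 7/5, so (γ−1)/γ = 2/7.
T₂ = 365 × (6.89/205)^(2/7) = 138.4 K.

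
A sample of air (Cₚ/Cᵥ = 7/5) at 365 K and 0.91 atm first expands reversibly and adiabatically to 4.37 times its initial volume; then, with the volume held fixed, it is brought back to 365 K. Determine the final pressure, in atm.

Adiabatic step (PV^γ = const): P₂ = 0.91×(1/4.37)^(7/5) = 0.1154 atm; T₂ = 365×(1/4.37)^(2/5) = 202.3 K.
Isochoric: P₃ = P₂(T₃/T₂) = 0.1154 × (365/202.3) = 0.2082 atm.

P₃ ≈ 0.208 atm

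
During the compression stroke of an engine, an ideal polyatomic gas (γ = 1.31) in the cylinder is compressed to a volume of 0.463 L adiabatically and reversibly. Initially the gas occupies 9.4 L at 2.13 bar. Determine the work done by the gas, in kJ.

P₂ = P₁(V₁/V₂)^γ = 2.13×(9.4/0.463)^(1.31) = 110 bar.
For a reversible adiabat, W_by_gas = (P₁V₁ − P₂V₂)/(γ−1).
W_by = (213000×0.0094 − 1.1×10^7×0.000463) / (0.31) = -9966 J.

W ≈ -9.97 kJ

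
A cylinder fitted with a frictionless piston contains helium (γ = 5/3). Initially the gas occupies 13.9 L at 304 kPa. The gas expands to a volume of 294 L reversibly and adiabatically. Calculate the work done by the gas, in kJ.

P₂ = P₁(V₁/V₂)^γ = 304×(13.9/294)^(5/3) = 1.879 kPa.
For a reversible adiabat, W_by_gas = (P₁V₁ − P₂V₂)/(γ−1).
W_by = (304000×0.0139 − 1879×0.294) / (2/3) = 5510 J.

W ≈ 5.51 kJ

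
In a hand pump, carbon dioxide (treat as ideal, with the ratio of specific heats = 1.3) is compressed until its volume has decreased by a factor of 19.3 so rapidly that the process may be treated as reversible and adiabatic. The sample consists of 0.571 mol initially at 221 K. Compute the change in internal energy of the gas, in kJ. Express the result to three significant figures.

ΔU ≈ 5.00 kJ

Adiabatic: T₁V₁^(γ−1) = T₂V₂^(γ−1) ⇒ T₂ = T₁ (V₁/V₂)^(γ−1).
T₂ = 221 × 19.3^(0.3) = 537.1 K.
Q = 0, so ΔU = W_on_gas = nCᵥΔT with Cᵥ = R/(γ−1) = 27.71 J/(mol·K).
ΔU = 0.571 × 27.71 × (537.1 − 221) = 5002 J.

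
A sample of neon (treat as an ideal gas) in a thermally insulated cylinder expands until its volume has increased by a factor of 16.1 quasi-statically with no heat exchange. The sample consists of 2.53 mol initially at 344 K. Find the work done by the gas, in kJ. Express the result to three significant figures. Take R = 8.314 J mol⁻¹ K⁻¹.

For a reversible adiabat TV^(γ−1) is constant, so T₂ = T₁ (V₁/V₂)^(γ−1).
γ = 5/3 for a monatomic ideal gas, so γ−1 = 2/3.
T₂ = 344 × (1/16.1)^(2/3) = 53.95 K.
Q = 0, so ΔU = W_on_gas = nCᵥΔT with Cᵥ = R/(γ−1) = 12.47 J/(mol·K).
ΔU = 2.53 × 12.47 × (53.95 − 344) = -9151 J.
Work done by the gas = −ΔU = 9151 J.

W ≈ 9.15 kJ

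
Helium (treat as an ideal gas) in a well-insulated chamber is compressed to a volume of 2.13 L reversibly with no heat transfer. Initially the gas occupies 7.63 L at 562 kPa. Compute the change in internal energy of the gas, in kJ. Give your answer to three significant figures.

ΔU ≈ 8.63 kJ

γ = 5/3 for a monatomic ideal gas.
P₂ = P₁(V₁/V₂)^γ = 562×(7.63/2.13)^(5/3) = 4713 kPa.
For a reversible adiabat, W_by_gas = (P₁V₁ − P₂V₂)/(γ−1).
W_by = (562000×0.00763 − 4.713×10^6×0.00213) / (2/3) = -8626 J.
Q = 0 ⇒ ΔU = −W_by = 8626 J.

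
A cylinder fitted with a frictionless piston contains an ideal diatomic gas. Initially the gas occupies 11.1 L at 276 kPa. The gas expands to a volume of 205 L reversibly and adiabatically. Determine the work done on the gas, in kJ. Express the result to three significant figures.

W ≈ -5.27 kJ

γ = 7/5 for a diatomic ideal gas.
P₂ = P₁(V₁/V₂)^γ = 276×(11.1/205)^(7/5) = 4.655 kPa.
For a reversible adiabat, W_by_gas = (P₁V₁ − P₂V₂)/(γ−1).
W_by = (276000×0.0111 − 4655×0.205) / (2/5) = 5273 J.
W_on_gas = −W_by = -5273 J.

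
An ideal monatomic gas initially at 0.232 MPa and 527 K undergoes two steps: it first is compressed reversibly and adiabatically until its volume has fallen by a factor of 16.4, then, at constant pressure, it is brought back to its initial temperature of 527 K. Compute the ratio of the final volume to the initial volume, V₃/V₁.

For a monatomic ideal gas γ = 5/3.
Adiabatic step: V₂/V₁ = 0.06098; T₂ = T₁·16.4^(2/3) = 3402 K.
Isobaric step: V₃/V₂ = T₃/T₂ = 527/3402.
V₃/V₁ = (V₂/V₁)(V₃/V₂) = 0.06098 × (527/3402) = 0.009446.

V₃/V₁ ≈ 0.00945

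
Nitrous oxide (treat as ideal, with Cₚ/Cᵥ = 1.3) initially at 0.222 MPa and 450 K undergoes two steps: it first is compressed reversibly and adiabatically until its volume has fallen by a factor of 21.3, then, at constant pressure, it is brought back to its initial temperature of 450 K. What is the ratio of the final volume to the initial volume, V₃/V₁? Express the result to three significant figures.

V₃/V₁ ≈ 0.0188

Adiabatic step: V₂/V₁ = 0.04695; T₂ = T₁·21.3^(0.3) = 1126 K.
Isobaric step: V₃/V₂ = T₃/T₂ = 450/1126.
V₃/V₁ = (V₂/V₁)(V₃/V₂) = 0.04695 × (450/1126) = 0.01875.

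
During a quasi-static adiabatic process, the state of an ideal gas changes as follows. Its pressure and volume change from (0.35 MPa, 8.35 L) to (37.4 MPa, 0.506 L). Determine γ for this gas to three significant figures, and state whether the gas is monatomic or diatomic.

γ ≈ 1.67; monatomic

PV^γ = const ⇒ γ = ln(P₂/P₁) / ln(V₁/V₂).
γ = ln(37.4/0.35) / ln(8.35/0.506) = 1.666.
γ ≈ 1.67 is close to 5/3, so the gas is monatomic.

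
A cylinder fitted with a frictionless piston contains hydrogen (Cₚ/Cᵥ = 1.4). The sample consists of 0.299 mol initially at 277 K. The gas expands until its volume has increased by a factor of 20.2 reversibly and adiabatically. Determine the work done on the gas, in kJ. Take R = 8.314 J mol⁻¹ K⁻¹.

W ≈ -1.20 kJ

Adiabatic: T₁V₁^(γ−1) = T₂V₂^(γ−1) ⇒ T₂ = T₁ (V₁/V₂)^(γ−1).
T₂ = 277 × (1/20.2)^(0.4) = 83.24 K.
Q = 0, so ΔU = W_on_gas = nCᵥΔT with Cᵥ = R/(γ−1) = 20.79 J/(mol·K).
ΔU = 0.299 × 20.79 × (83.24 − 277) = -1204 J.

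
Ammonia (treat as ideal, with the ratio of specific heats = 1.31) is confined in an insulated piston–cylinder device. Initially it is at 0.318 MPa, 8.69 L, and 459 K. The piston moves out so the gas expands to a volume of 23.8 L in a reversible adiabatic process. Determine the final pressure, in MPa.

P₂ ≈ 0.0850 MPa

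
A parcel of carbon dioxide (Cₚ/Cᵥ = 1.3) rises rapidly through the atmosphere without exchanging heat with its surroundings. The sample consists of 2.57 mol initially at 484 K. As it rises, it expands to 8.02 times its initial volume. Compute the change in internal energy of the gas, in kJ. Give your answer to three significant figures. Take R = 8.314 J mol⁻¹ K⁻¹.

For a reversible adiabat TV^(γ−1) is constant, so T₂ = T₁ (V₁/V₂)^(γ−1).
T₂ = 484 × (1/8.02)^(0.3) = 259.2 K.
Q = 0, so ΔU = W_on_gas = nCᵥΔT with Cᵥ = R/(γ−1) = 27.71 J/(mol·K).
ΔU = 2.57 × 27.71 × (259.2 − 484) = -16010 J.

ΔU ≈ -16.0 kJ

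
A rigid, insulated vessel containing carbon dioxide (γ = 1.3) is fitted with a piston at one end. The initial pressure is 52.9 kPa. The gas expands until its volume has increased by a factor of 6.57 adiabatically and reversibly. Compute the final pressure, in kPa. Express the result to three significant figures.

P₂ ≈ 4.58 kPa

Since PV^γ is constant along a reversible adiabat, P₂ = P₁ (V₁/V₂)^γ.
P₂ = 52.9 × (1/6.57)^(1.3) = 4.577 kPa.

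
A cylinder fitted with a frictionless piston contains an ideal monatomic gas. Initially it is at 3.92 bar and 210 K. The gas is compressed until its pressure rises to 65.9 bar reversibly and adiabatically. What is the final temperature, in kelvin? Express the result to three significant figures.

T₂ ≈ 649 K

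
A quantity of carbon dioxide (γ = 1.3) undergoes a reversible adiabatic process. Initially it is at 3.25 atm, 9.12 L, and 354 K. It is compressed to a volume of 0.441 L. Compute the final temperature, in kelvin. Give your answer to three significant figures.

Adiabatic: T₁V₁^(γ−1) = T₂V₂^(γ−1) ⇒ T₂ = T₁ (V₁/V₂)^(γ−1).
T₂ = 354 × (9.12/0.441)^(0.3) = 878.4 K.

T₂ ≈ 878 K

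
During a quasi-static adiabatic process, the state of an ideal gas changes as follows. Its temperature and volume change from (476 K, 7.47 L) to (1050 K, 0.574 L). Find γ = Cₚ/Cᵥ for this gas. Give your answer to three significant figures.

γ ≈ 1.31

TV^(γ−1) = const ⇒ γ − 1 = ln(T₂/T₁) / ln(V₁/V₂).
γ = 1 + ln(1050/476) / ln(7.47/0.574) = 1.308.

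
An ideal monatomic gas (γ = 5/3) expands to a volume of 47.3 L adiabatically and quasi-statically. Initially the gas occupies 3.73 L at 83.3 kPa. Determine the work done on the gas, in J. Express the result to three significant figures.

W ≈ -380 J

P₂ = P₁(V₁/V₂)^γ = 83.3×(3.73/47.3)^(5/3) = 1.208 kPa.
For a reversible adiabat, W_by_gas = (P₁V₁ − P₂V₂)/(γ−1).
W_by = (83300×0.00373 − 1208×0.0473) / (2/3) = 380.4 J.
W_on_gas = −W_by = -380.4 J.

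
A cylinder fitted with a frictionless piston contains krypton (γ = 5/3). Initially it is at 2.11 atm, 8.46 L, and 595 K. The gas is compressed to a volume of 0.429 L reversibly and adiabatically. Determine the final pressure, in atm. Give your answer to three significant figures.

P₂ ≈ 304 atm

Since PV^γ is constant along a reversible adiabat, P₂ = P₁ (V₁/V₂)^γ.
P₂ = 2.11 × (8.46/0.429)^(5/3) = 303.7 atm.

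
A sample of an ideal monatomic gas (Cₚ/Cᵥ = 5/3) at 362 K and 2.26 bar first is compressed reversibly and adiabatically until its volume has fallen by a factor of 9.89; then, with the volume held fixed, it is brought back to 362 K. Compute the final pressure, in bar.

P₃ ≈ 22.4 bar

Adiabatic step (PV^γ = const): P₂ = 2.26×9.89^(5/3) = 103 bar; T₂ = 362×9.89^(2/3) = 1668 K.
Isochoric: P₃ = P₂(T₃/T₂) = 103 × (362/1668) = 22.35 bar.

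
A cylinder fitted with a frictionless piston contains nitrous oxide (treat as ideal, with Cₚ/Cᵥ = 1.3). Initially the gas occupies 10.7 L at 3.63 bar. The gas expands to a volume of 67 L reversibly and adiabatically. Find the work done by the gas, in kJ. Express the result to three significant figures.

P₂ = P₁(V₁/V₂)^γ = 3.63×(10.7/67)^(1.3) = 0.3344 bar.
For a reversible adiabat, W_by_gas = (P₁V₁ − P₂V₂)/(γ−1).
W_by = (363000×0.0107 − 33440×0.067) / (0.3) = 5480 J.

W ≈ 5.48 kJ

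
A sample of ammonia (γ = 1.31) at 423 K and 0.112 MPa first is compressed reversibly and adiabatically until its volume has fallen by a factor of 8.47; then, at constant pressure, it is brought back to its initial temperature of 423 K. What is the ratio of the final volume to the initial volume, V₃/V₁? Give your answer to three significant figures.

V₃/V₁ ≈ 0.0609

Adiabatic step: V₂/V₁ = 0.1181; T₂ = T₁·8.47^(0.31) = 820.3 K.
Isobaric step: V₃/V₂ = T₃/T₂ = 423/820.3.
V₃/V₁ = (V₂/V₁)(V₃/V₂) = 0.1181 × (423/820.3) = 0.06088.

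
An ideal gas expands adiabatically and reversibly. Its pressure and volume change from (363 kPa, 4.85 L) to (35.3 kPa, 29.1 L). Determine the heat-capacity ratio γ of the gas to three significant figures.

γ ≈ 1.30

PV^γ = const ⇒ γ = ln(P₂/P₁) / ln(V₁/V₂).
γ = ln(35.3/363) / ln(4.85/29.1) = 1.301.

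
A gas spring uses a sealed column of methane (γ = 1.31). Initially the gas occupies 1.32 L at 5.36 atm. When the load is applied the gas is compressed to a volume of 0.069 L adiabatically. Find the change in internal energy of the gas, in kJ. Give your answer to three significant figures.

ΔU ≈ 3.46 kJ

P₂ = P₁(V₁/V₂)^γ = 5.36×(1.32/0.069)^(1.31) = 256 atm.
For a reversible adiabat, W_by_gas = (P₁V₁ − P₂V₂)/(γ−1).
W_by = (543100×0.00132 − 2.594×10^7×6.9×10^-5) / (0.31) = -3461 J.
Q = 0 ⇒ ΔU = −W_by = 3461 J.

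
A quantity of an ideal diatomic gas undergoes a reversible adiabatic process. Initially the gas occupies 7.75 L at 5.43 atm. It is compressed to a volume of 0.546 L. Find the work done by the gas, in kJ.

γ = 7/5 for a diatomic ideal gas.
P₂ = P₁(V₁/V₂)^γ = 5.43×(7.75/0.546)^(7/5) = 222.7 atm.
For a reversible adiabat, W_by_gas = (P₁V₁ − P₂V₂)/(γ−1).
W_by = (550200×0.00775 − 2.257×10^7×0.000546) / (2/5) = -20140 J.

W ≈ -20.1 kJ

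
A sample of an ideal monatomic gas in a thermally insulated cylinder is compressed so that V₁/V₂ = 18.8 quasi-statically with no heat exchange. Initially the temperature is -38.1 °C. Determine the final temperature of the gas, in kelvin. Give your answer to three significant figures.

T₂ ≈ 1660 K

For a reversible adiabat TV^(γ−1) is constant, so T₂ = T₁ (V₁/V₂)^(γ−1).
For a monatomic ideal gas γ = 5/3, so γ−1 = 2/3.
T₁ = -38.1 °C = 235 K.
T₂ = 235 × 18.8^(2/3) = 1662 K.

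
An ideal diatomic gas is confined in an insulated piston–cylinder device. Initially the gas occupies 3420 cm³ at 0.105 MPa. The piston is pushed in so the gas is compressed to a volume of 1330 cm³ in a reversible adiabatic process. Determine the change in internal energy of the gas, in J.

γ = 7/5 for a diatomic ideal gas.
P₂ = P₁(V₁/V₂)^γ = 0.105×(3420/1330)^(7/5) = 0.3939 MPa.
For a reversible adiabat, W_by_gas = (P₁V₁ − P₂V₂)/(γ−1).
W_by = (105000×0.00342 − 393900×0.00133) / (2/5) = -412.1 J.
Q = 0 ⇒ ΔU = −W_by = 412.1 J.

ΔU ≈ 412 J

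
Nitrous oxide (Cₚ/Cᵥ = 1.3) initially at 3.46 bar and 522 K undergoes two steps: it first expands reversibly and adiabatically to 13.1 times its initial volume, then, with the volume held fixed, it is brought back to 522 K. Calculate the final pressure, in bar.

Adiabatic step (PV^γ = const): P₂ = 3.46×(1/13.1)^(1.3) = 0.1221 bar; T₂ = 522×(1/13.1)^(0.3) = 241.3 K.
Isochoric: P₃ = P₂(T₃/T₂) = 0.1221 × (522/241.3) = 0.2641 bar.

P₃ ≈ 0.264 bar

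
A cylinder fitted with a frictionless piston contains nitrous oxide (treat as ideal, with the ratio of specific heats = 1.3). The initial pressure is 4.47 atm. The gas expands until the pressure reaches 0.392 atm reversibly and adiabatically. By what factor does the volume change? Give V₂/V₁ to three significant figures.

From PV^γ = const, V₂/V₁ = (P₁/P₂)^(1/γ).
V₂/V₁ = (4.47/0.392)^(0.769) = 6.503.

V₂/V₁ ≈ 6.50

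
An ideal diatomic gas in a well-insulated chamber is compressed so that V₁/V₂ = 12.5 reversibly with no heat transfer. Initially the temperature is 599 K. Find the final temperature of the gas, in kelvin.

T₂ ≈ 1650 K

For a reversible adiabat TV^(γ−1) is constant, so T₂ = T₁ (V₁/V₂)^(γ−1).
For a diatomic ideal gas γ = 7/5, so γ−1 = 2/5.
T₂ = 599 × 12.5^(2/5) = 1645 K.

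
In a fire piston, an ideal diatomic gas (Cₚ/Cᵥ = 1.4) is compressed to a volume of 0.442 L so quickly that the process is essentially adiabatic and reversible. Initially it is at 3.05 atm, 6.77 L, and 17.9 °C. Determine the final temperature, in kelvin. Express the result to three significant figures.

T₂ ≈ 867 K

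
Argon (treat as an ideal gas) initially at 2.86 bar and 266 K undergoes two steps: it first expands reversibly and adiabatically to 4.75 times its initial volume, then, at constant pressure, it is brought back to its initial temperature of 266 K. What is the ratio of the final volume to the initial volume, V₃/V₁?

For a monatomic ideal gas γ = 5/3.
Adiabatic step: V₂/V₁ = 4.75; T₂ = T₁·(1/4.75)^(2/3) = 94.14 K.
Isobaric step: V₃/V₂ = T₃/T₂ = 266/94.14.
V₃/V₁ = (V₂/V₁)(V₃/V₂) = 4.75 × (266/94.14) = 13.42.

V₃/V₁ ≈ 13.4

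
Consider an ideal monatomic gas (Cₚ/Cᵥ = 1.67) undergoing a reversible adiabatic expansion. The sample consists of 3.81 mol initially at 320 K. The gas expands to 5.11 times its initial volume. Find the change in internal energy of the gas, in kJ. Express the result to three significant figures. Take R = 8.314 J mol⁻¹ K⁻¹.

ΔU ≈ -10.1 kJ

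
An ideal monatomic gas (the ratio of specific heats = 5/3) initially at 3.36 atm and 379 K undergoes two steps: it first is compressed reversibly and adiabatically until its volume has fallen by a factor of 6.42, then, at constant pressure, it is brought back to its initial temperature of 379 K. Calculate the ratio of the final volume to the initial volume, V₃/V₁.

Adiabatic step: V₂/V₁ = 0.1558; T₂ = T₁·6.42^(2/3) = 1309 K.
Isobaric step: V₃/V₂ = T₃/T₂ = 379/1309.
V₃/V₁ = (V₂/V₁)(V₃/V₂) = 0.1558 × (379/1309) = 0.04509.

V₃/V₁ ≈ 0.0451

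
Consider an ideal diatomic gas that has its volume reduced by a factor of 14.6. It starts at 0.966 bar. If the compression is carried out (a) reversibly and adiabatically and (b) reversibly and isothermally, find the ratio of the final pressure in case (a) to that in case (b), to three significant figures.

P_adiabatic / P_isothermal ≈ 2.92

For a diatomic ideal gas γ = 7/5.
Isothermal: P_b = P₁(V₁/V₂) = 0.966×14.6.
Adiabatic: P_a = P₁(V₁/V₂)^γ = 0.966×14.6^(7/5).
P_a/P_b = (V₁/V₂)^(γ−1) = 14.6^(2/5) = 2.922.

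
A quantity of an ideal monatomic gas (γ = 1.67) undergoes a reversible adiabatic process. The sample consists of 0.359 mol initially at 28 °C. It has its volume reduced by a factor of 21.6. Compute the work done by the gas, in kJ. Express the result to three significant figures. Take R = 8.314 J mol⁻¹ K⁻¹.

W ≈ -9.17 kJ

For a reversible adiabat TV^(γ−1) is constant, so T₂ = T₁ (V₁/V₂)^(γ−1).
T₁ = 28 °C = 301.1 K.
T₂ = 301.1 × 21.6^(0.67) = 2360 K.
Q = 0, so ΔU = W_on_gas = nCᵥΔT with Cᵥ = R/(γ−1) = 12.41 J/(mol·K).
ΔU = 0.359 × 12.41 × (2360 − 301.1) = 9171 J.
Work done by the gas = −ΔU = -9171 J.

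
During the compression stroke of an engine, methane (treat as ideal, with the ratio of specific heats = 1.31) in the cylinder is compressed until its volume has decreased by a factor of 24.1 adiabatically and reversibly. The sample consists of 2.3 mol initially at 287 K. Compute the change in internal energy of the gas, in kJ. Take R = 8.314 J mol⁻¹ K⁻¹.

ΔU ≈ 29.8 kJ

For a reversible adiabat TV^(γ−1) is constant, so T₂ = T₁ (V₁/V₂)^(γ−1).
T₂ = 287 × 24.1^(0.31) = 769.7 K.
Q = 0, so ΔU = W_on_gas = nCᵥΔT with Cᵥ = R/(γ−1) = 26.82 J/(mol·K).
ΔU = 2.3 × 26.82 × (769.7 − 287) = 29770 J.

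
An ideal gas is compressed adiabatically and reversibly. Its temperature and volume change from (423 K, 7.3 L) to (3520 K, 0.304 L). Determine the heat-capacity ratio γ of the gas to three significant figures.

TV^(γ−1) = const ⇒ γ − 1 = ln(T₂/T₁) / ln(V₁/V₂).
γ = 1 + ln(3520/423) / ln(7.3/0.304) = 1.667.

γ ≈ 1.67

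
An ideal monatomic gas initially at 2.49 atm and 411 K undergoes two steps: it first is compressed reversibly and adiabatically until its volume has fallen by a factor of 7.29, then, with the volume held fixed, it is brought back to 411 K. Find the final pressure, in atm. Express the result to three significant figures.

P₃ ≈ 18.2 atm

For a monatomic ideal gas γ = 5/3.
Adiabatic step (PV^γ = const): P₂ = 2.49×7.29^(5/3) = 68.25 atm; T₂ = 411×7.29^(2/3) = 1545 K.
Isochoric: P₃ = P₂(T₃/T₂) = 68.25 × (411/1545) = 18.15 atm.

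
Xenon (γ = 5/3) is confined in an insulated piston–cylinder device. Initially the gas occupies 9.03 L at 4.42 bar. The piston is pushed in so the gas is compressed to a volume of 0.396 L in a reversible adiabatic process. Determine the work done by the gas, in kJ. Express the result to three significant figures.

W ≈ -42.2 kJ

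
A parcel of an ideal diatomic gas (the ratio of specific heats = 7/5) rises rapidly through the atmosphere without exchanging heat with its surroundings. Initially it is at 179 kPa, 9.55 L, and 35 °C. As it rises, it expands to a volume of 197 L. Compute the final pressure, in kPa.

P₂ ≈ 2.59 kPa

Adiabatic: P₁V₁^γ = P₂V₂^γ ⇒ P₂ = P₁ (V₁/V₂)^γ.
P₂ = 179 × (9.55/197)^(7/5) = 2.586 kPa.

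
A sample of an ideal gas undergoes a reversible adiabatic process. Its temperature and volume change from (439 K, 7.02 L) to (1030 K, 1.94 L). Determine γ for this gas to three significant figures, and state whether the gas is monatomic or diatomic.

γ ≈ 1.66; monatomic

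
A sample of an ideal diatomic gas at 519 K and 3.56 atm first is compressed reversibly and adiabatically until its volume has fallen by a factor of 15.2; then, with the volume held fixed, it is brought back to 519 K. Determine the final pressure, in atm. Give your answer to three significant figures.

P₃ ≈ 54.1 atm

For a diatomic ideal gas γ = 7/5.
Adiabatic step (PV^γ = const): P₂ = 3.56×15.2^(7/5) = 160.7 atm; T₂ = 519×15.2^(2/5) = 1541 K.
Isochoric: P₃ = P₂(T₃/T₂) = 160.7 × (519/1541) = 54.11 atm.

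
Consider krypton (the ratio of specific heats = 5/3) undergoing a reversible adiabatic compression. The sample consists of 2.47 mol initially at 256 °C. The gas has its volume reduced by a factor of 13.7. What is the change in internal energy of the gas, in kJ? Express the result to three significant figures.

For a reversible adiabat TV^(γ−1) is constant, so T₂ = T₁ (V₁/V₂)^(γ−1).
T₁ = 256 °C = 529.1 K.
T₂ = 529.1 × 13.7^(2/3) = 3030 K.
Q = 0, so ΔU = W_on_gas = nCᵥΔT with Cᵥ = R/(γ−1) = 12.47 J/(mol·K).
ΔU = 2.47 × 12.47 × (3030 − 529.1) = 77020 J.

ΔU ≈ 77.0 kJ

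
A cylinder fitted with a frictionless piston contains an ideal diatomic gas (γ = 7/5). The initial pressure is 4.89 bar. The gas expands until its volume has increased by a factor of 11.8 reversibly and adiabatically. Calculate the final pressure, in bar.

Since PV^γ is constant along a reversible adiabat, P₂ = P₁ (V₁/V₂)^γ.
P₂ = 4.89 × (1/11.8)^(7/5) = 0.1544 bar.

P₂ ≈ 0.154 bar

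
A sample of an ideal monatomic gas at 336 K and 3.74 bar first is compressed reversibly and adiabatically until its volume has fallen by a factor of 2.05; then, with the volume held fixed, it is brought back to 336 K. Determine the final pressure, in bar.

For a monatomic ideal gas γ = 5/3.
Adiabatic step (PV^γ = const): P₂ = 3.74×2.05^(5/3) = 12.37 bar; T₂ = 336×2.05^(2/3) = 542.2 K.
Isochoric: P₃ = P₂(T₃/T₂) = 12.37 × (336/542.2) = 7.667 bar.

P₃ ≈ 7.67 bar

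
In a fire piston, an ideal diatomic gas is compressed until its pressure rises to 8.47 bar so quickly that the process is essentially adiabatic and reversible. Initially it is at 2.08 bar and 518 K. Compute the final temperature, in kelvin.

T₂ ≈ 774 K

Along an adiabat T P^((1−γ)/γ) is constant, so T₂ = T₁ (P₂/P₁)^((γ−1)/γ).
For a diatomic ideal gas γ = 7/5, so (γ−1)/γ = 2/7.
T₂ = 518 × (8.47/2.08)^(2/7) = 773.7 K.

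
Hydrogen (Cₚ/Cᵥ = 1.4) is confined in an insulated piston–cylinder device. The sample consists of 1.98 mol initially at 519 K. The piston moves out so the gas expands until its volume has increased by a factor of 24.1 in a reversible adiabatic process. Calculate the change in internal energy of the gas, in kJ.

Adiabatic: T₁V₁^(γ−1) = T₂V₂^(γ−1) ⇒ T₂ = T₁ (V₁/V₂)^(γ−1).
T₂ = 519 × (1/24.1)^(0.4) = 145.3 K.
Q = 0, so ΔU = W_on_gas = nCᵥΔT with Cᵥ = R/(γ−1) = 20.79 J/(mol·K).
ΔU = 1.98 × 20.79 × (145.3 − 519) = -15380 J.

ΔU ≈ -15.4 kJ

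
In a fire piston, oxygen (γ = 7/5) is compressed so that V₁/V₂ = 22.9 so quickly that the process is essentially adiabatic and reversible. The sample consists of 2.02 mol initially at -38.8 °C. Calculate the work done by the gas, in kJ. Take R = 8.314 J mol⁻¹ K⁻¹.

For a reversible adiabat TV^(γ−1) is constant, so T₂ = T₁ (V₁/V₂)^(γ−1).
T₁ = -38.8 °C = 234.3 K.
T₂ = 234.3 × 22.9^(2/5) = 820 K.
Q = 0, so ΔU = W_on_gas = nCᵥΔT with Cᵥ = R/(γ−1) = 20.79 J/(mol·K).
ΔU = 2.02 × 20.79 × (820 − 234.3) = 24590 J.
Work done by the gas = −ΔU = -24590 J.

W ≈ -24.6 kJ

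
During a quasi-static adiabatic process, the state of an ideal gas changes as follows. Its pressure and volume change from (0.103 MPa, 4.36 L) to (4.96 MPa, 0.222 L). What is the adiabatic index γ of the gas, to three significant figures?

PV^γ = const ⇒ γ = ln(P₂/P₁) / ln(V₁/V₂).
γ = ln(4.96/0.103) / ln(4.36/0.222) = 1.301.

γ ≈ 1.30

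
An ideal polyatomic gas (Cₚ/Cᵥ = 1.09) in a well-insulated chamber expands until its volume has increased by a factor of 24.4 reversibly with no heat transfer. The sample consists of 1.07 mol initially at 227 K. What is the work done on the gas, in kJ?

For a reversible adiabat TV^(γ−1) is constant, so T₂ = T₁ (V₁/V₂)^(γ−1).
T₂ = 227 × (1/24.4)^(0.09) = 170.3 K.
Q = 0, so ΔU = W_on_gas = nCᵥΔT with Cᵥ = R/(γ−1) = 92.38 J/(mol·K).
ΔU = 1.07 × 92.38 × (170.3 − 227) = -5607 J.

W ≈ -5.61 kJ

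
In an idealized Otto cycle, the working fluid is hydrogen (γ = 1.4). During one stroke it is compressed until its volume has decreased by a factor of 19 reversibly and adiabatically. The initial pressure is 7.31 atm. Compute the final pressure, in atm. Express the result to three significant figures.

Adiabatic: P₁V₁^γ = P₂V₂^γ ⇒ P₂ = P₁ (V₁/V₂)^γ.
P₂ = 7.31 × 19^(1.4) = 451 atm.

P₂ ≈ 451 atm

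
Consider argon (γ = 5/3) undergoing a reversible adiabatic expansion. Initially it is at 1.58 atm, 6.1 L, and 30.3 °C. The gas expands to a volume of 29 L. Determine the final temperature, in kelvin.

Adiabatic: T₁V₁^(γ−1) = T₂V₂^(γ−1) ⇒ T₂ = T₁ (V₁/V₂)^(γ−1).
T₁ = 30.3 °C = 303.4 K.
T₂ = 303.4 × (6.1/29)^(2/3) = 107.3 K.

T₂ ≈ 107 K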